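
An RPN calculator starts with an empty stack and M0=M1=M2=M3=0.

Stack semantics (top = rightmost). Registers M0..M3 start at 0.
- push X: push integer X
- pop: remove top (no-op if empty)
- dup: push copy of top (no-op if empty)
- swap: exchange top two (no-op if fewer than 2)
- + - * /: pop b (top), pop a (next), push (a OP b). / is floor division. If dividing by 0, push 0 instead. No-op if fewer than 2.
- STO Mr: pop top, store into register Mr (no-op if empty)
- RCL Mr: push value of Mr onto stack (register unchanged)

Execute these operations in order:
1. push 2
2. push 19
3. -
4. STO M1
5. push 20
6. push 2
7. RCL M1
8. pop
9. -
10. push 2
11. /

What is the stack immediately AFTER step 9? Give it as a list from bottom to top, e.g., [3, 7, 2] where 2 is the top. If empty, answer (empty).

After op 1 (push 2): stack=[2] mem=[0,0,0,0]
After op 2 (push 19): stack=[2,19] mem=[0,0,0,0]
After op 3 (-): stack=[-17] mem=[0,0,0,0]
After op 4 (STO M1): stack=[empty] mem=[0,-17,0,0]
After op 5 (push 20): stack=[20] mem=[0,-17,0,0]
After op 6 (push 2): stack=[20,2] mem=[0,-17,0,0]
After op 7 (RCL M1): stack=[20,2,-17] mem=[0,-17,0,0]
After op 8 (pop): stack=[20,2] mem=[0,-17,0,0]
After op 9 (-): stack=[18] mem=[0,-17,0,0]

[18]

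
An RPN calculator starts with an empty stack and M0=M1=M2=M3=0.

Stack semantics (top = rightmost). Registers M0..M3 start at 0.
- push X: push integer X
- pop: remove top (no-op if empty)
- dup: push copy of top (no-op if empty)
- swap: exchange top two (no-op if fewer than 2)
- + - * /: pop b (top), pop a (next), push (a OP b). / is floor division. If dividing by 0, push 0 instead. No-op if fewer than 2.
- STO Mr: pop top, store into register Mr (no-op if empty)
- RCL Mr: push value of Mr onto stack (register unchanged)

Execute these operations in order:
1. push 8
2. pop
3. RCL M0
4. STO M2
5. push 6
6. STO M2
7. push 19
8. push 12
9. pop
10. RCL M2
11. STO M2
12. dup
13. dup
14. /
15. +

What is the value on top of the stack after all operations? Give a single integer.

Answer: 20

Derivation:
After op 1 (push 8): stack=[8] mem=[0,0,0,0]
After op 2 (pop): stack=[empty] mem=[0,0,0,0]
After op 3 (RCL M0): stack=[0] mem=[0,0,0,0]
After op 4 (STO M2): stack=[empty] mem=[0,0,0,0]
After op 5 (push 6): stack=[6] mem=[0,0,0,0]
After op 6 (STO M2): stack=[empty] mem=[0,0,6,0]
After op 7 (push 19): stack=[19] mem=[0,0,6,0]
After op 8 (push 12): stack=[19,12] mem=[0,0,6,0]
After op 9 (pop): stack=[19] mem=[0,0,6,0]
After op 10 (RCL M2): stack=[19,6] mem=[0,0,6,0]
After op 11 (STO M2): stack=[19] mem=[0,0,6,0]
After op 12 (dup): stack=[19,19] mem=[0,0,6,0]
After op 13 (dup): stack=[19,19,19] mem=[0,0,6,0]
After op 14 (/): stack=[19,1] mem=[0,0,6,0]
After op 15 (+): stack=[20] mem=[0,0,6,0]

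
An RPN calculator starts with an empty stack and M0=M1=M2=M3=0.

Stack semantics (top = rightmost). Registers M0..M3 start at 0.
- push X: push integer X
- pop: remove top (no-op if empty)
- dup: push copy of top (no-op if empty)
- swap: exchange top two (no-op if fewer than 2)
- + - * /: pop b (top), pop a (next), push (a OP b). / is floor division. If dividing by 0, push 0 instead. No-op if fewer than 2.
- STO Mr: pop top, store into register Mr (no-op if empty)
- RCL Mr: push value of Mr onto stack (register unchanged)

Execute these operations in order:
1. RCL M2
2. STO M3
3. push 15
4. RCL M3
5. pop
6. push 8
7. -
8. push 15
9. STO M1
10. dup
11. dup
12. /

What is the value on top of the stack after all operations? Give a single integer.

Answer: 1

Derivation:
After op 1 (RCL M2): stack=[0] mem=[0,0,0,0]
After op 2 (STO M3): stack=[empty] mem=[0,0,0,0]
After op 3 (push 15): stack=[15] mem=[0,0,0,0]
After op 4 (RCL M3): stack=[15,0] mem=[0,0,0,0]
After op 5 (pop): stack=[15] mem=[0,0,0,0]
After op 6 (push 8): stack=[15,8] mem=[0,0,0,0]
After op 7 (-): stack=[7] mem=[0,0,0,0]
After op 8 (push 15): stack=[7,15] mem=[0,0,0,0]
After op 9 (STO M1): stack=[7] mem=[0,15,0,0]
After op 10 (dup): stack=[7,7] mem=[0,15,0,0]
After op 11 (dup): stack=[7,7,7] mem=[0,15,0,0]
After op 12 (/): stack=[7,1] mem=[0,15,0,0]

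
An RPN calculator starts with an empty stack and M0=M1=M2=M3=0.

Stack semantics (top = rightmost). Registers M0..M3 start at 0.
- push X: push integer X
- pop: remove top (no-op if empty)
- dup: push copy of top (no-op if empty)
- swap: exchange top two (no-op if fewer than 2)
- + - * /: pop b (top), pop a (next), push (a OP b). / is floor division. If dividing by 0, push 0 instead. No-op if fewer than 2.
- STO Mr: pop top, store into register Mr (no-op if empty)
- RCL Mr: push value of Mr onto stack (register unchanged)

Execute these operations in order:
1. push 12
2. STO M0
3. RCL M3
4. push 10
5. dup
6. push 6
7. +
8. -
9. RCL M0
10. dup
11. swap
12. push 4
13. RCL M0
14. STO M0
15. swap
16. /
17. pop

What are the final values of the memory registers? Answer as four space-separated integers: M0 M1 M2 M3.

Answer: 12 0 0 0

Derivation:
After op 1 (push 12): stack=[12] mem=[0,0,0,0]
After op 2 (STO M0): stack=[empty] mem=[12,0,0,0]
After op 3 (RCL M3): stack=[0] mem=[12,0,0,0]
After op 4 (push 10): stack=[0,10] mem=[12,0,0,0]
After op 5 (dup): stack=[0,10,10] mem=[12,0,0,0]
After op 6 (push 6): stack=[0,10,10,6] mem=[12,0,0,0]
After op 7 (+): stack=[0,10,16] mem=[12,0,0,0]
After op 8 (-): stack=[0,-6] mem=[12,0,0,0]
After op 9 (RCL M0): stack=[0,-6,12] mem=[12,0,0,0]
After op 10 (dup): stack=[0,-6,12,12] mem=[12,0,0,0]
After op 11 (swap): stack=[0,-6,12,12] mem=[12,0,0,0]
After op 12 (push 4): stack=[0,-6,12,12,4] mem=[12,0,0,0]
After op 13 (RCL M0): stack=[0,-6,12,12,4,12] mem=[12,0,0,0]
After op 14 (STO M0): stack=[0,-6,12,12,4] mem=[12,0,0,0]
After op 15 (swap): stack=[0,-6,12,4,12] mem=[12,0,0,0]
After op 16 (/): stack=[0,-6,12,0] mem=[12,0,0,0]
After op 17 (pop): stack=[0,-6,12] mem=[12,0,0,0]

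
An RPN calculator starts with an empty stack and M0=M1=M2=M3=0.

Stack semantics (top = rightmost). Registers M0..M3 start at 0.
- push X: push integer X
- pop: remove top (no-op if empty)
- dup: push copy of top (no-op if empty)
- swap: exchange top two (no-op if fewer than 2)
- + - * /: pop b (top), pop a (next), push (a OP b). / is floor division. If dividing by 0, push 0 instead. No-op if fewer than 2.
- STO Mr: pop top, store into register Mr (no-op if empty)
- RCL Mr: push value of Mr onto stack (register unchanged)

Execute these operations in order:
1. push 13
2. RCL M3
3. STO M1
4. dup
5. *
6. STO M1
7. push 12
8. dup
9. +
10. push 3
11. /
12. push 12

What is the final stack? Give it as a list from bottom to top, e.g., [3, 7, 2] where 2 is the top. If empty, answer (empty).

After op 1 (push 13): stack=[13] mem=[0,0,0,0]
After op 2 (RCL M3): stack=[13,0] mem=[0,0,0,0]
After op 3 (STO M1): stack=[13] mem=[0,0,0,0]
After op 4 (dup): stack=[13,13] mem=[0,0,0,0]
After op 5 (*): stack=[169] mem=[0,0,0,0]
After op 6 (STO M1): stack=[empty] mem=[0,169,0,0]
After op 7 (push 12): stack=[12] mem=[0,169,0,0]
After op 8 (dup): stack=[12,12] mem=[0,169,0,0]
After op 9 (+): stack=[24] mem=[0,169,0,0]
After op 10 (push 3): stack=[24,3] mem=[0,169,0,0]
After op 11 (/): stack=[8] mem=[0,169,0,0]
After op 12 (push 12): stack=[8,12] mem=[0,169,0,0]

Answer: [8, 12]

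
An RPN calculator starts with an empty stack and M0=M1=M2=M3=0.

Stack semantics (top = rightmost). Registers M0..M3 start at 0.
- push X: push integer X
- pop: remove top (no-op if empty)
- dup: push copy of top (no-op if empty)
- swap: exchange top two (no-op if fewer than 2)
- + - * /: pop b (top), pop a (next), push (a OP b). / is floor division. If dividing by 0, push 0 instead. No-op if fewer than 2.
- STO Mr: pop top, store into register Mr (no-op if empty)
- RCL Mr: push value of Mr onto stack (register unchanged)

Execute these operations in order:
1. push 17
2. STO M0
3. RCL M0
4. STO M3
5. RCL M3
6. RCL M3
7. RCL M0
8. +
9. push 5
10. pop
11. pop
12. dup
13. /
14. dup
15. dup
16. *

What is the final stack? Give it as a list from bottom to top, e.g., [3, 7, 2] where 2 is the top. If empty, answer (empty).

After op 1 (push 17): stack=[17] mem=[0,0,0,0]
After op 2 (STO M0): stack=[empty] mem=[17,0,0,0]
After op 3 (RCL M0): stack=[17] mem=[17,0,0,0]
After op 4 (STO M3): stack=[empty] mem=[17,0,0,17]
After op 5 (RCL M3): stack=[17] mem=[17,0,0,17]
After op 6 (RCL M3): stack=[17,17] mem=[17,0,0,17]
After op 7 (RCL M0): stack=[17,17,17] mem=[17,0,0,17]
After op 8 (+): stack=[17,34] mem=[17,0,0,17]
After op 9 (push 5): stack=[17,34,5] mem=[17,0,0,17]
After op 10 (pop): stack=[17,34] mem=[17,0,0,17]
After op 11 (pop): stack=[17] mem=[17,0,0,17]
After op 12 (dup): stack=[17,17] mem=[17,0,0,17]
After op 13 (/): stack=[1] mem=[17,0,0,17]
After op 14 (dup): stack=[1,1] mem=[17,0,0,17]
After op 15 (dup): stack=[1,1,1] mem=[17,0,0,17]
After op 16 (*): stack=[1,1] mem=[17,0,0,17]

Answer: [1, 1]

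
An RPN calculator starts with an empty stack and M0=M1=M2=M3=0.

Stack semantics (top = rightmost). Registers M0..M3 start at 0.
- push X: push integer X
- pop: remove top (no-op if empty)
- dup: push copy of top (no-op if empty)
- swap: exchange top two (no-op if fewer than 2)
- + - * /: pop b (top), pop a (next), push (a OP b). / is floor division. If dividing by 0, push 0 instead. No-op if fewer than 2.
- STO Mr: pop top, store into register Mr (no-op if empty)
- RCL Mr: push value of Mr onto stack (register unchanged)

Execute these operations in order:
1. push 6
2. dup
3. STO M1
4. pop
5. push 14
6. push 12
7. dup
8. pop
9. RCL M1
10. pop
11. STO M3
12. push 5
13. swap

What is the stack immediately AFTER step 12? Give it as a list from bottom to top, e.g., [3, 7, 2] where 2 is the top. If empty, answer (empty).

After op 1 (push 6): stack=[6] mem=[0,0,0,0]
After op 2 (dup): stack=[6,6] mem=[0,0,0,0]
After op 3 (STO M1): stack=[6] mem=[0,6,0,0]
After op 4 (pop): stack=[empty] mem=[0,6,0,0]
After op 5 (push 14): stack=[14] mem=[0,6,0,0]
After op 6 (push 12): stack=[14,12] mem=[0,6,0,0]
After op 7 (dup): stack=[14,12,12] mem=[0,6,0,0]
After op 8 (pop): stack=[14,12] mem=[0,6,0,0]
After op 9 (RCL M1): stack=[14,12,6] mem=[0,6,0,0]
After op 10 (pop): stack=[14,12] mem=[0,6,0,0]
After op 11 (STO M3): stack=[14] mem=[0,6,0,12]
After op 12 (push 5): stack=[14,5] mem=[0,6,0,12]

[14, 5]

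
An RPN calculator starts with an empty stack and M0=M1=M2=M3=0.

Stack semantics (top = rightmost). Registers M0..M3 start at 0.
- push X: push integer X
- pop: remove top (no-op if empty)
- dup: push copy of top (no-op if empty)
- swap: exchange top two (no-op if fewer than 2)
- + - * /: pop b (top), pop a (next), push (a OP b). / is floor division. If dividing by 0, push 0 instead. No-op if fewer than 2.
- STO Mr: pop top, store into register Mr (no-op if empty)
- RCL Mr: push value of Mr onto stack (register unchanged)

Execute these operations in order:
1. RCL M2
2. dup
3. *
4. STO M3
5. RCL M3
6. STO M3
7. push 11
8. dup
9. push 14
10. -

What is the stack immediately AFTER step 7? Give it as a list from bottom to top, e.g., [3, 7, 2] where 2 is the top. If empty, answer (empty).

After op 1 (RCL M2): stack=[0] mem=[0,0,0,0]
After op 2 (dup): stack=[0,0] mem=[0,0,0,0]
After op 3 (*): stack=[0] mem=[0,0,0,0]
After op 4 (STO M3): stack=[empty] mem=[0,0,0,0]
After op 5 (RCL M3): stack=[0] mem=[0,0,0,0]
After op 6 (STO M3): stack=[empty] mem=[0,0,0,0]
After op 7 (push 11): stack=[11] mem=[0,0,0,0]

[11]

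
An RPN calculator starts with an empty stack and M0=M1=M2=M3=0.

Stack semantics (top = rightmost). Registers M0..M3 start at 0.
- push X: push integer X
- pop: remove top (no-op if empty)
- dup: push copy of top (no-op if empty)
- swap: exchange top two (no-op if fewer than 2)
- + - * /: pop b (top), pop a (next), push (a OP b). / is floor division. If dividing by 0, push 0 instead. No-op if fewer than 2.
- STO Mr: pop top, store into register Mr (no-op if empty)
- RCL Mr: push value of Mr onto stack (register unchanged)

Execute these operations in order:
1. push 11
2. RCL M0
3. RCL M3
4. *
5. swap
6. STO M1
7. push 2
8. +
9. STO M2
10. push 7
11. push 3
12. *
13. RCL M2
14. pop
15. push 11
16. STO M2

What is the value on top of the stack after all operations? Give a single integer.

Answer: 21

Derivation:
After op 1 (push 11): stack=[11] mem=[0,0,0,0]
After op 2 (RCL M0): stack=[11,0] mem=[0,0,0,0]
After op 3 (RCL M3): stack=[11,0,0] mem=[0,0,0,0]
After op 4 (*): stack=[11,0] mem=[0,0,0,0]
After op 5 (swap): stack=[0,11] mem=[0,0,0,0]
After op 6 (STO M1): stack=[0] mem=[0,11,0,0]
After op 7 (push 2): stack=[0,2] mem=[0,11,0,0]
After op 8 (+): stack=[2] mem=[0,11,0,0]
After op 9 (STO M2): stack=[empty] mem=[0,11,2,0]
After op 10 (push 7): stack=[7] mem=[0,11,2,0]
After op 11 (push 3): stack=[7,3] mem=[0,11,2,0]
After op 12 (*): stack=[21] mem=[0,11,2,0]
After op 13 (RCL M2): stack=[21,2] mem=[0,11,2,0]
After op 14 (pop): stack=[21] mem=[0,11,2,0]
After op 15 (push 11): stack=[21,11] mem=[0,11,2,0]
After op 16 (STO M2): stack=[21] mem=[0,11,11,0]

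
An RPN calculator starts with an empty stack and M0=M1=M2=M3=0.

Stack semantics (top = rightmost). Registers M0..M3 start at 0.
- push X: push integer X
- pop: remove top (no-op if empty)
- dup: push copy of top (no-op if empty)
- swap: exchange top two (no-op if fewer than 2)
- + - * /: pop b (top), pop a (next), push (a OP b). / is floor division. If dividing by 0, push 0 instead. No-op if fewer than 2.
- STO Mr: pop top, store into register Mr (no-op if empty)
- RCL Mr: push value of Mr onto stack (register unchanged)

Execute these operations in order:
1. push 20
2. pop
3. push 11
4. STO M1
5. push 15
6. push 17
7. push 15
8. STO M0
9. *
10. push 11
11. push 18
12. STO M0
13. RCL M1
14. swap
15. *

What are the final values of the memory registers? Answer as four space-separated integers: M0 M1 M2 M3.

After op 1 (push 20): stack=[20] mem=[0,0,0,0]
After op 2 (pop): stack=[empty] mem=[0,0,0,0]
After op 3 (push 11): stack=[11] mem=[0,0,0,0]
After op 4 (STO M1): stack=[empty] mem=[0,11,0,0]
After op 5 (push 15): stack=[15] mem=[0,11,0,0]
After op 6 (push 17): stack=[15,17] mem=[0,11,0,0]
After op 7 (push 15): stack=[15,17,15] mem=[0,11,0,0]
After op 8 (STO M0): stack=[15,17] mem=[15,11,0,0]
After op 9 (*): stack=[255] mem=[15,11,0,0]
After op 10 (push 11): stack=[255,11] mem=[15,11,0,0]
After op 11 (push 18): stack=[255,11,18] mem=[15,11,0,0]
After op 12 (STO M0): stack=[255,11] mem=[18,11,0,0]
After op 13 (RCL M1): stack=[255,11,11] mem=[18,11,0,0]
After op 14 (swap): stack=[255,11,11] mem=[18,11,0,0]
After op 15 (*): stack=[255,121] mem=[18,11,0,0]

Answer: 18 11 0 0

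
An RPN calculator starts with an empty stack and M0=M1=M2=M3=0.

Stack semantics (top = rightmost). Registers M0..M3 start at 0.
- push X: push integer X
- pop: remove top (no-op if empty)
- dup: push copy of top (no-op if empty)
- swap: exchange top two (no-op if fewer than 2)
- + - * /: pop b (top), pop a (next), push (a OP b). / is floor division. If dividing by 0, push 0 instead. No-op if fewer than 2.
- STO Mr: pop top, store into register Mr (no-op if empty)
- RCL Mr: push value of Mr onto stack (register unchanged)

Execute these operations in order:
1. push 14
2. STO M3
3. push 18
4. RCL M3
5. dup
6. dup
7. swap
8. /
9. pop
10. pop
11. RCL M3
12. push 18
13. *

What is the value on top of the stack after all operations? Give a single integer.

After op 1 (push 14): stack=[14] mem=[0,0,0,0]
After op 2 (STO M3): stack=[empty] mem=[0,0,0,14]
After op 3 (push 18): stack=[18] mem=[0,0,0,14]
After op 4 (RCL M3): stack=[18,14] mem=[0,0,0,14]
After op 5 (dup): stack=[18,14,14] mem=[0,0,0,14]
After op 6 (dup): stack=[18,14,14,14] mem=[0,0,0,14]
After op 7 (swap): stack=[18,14,14,14] mem=[0,0,0,14]
After op 8 (/): stack=[18,14,1] mem=[0,0,0,14]
After op 9 (pop): stack=[18,14] mem=[0,0,0,14]
After op 10 (pop): stack=[18] mem=[0,0,0,14]
After op 11 (RCL M3): stack=[18,14] mem=[0,0,0,14]
After op 12 (push 18): stack=[18,14,18] mem=[0,0,0,14]
After op 13 (*): stack=[18,252] mem=[0,0,0,14]

Answer: 252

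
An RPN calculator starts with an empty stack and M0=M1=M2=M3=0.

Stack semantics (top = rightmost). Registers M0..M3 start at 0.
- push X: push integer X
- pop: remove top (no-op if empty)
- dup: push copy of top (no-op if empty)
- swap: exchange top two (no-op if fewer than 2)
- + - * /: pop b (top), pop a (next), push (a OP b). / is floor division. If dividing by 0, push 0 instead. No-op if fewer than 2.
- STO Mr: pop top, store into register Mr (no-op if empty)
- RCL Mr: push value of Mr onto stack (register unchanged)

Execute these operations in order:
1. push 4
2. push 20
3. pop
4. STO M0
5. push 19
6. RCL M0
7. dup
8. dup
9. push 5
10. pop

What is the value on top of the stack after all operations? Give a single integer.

After op 1 (push 4): stack=[4] mem=[0,0,0,0]
After op 2 (push 20): stack=[4,20] mem=[0,0,0,0]
After op 3 (pop): stack=[4] mem=[0,0,0,0]
After op 4 (STO M0): stack=[empty] mem=[4,0,0,0]
After op 5 (push 19): stack=[19] mem=[4,0,0,0]
After op 6 (RCL M0): stack=[19,4] mem=[4,0,0,0]
After op 7 (dup): stack=[19,4,4] mem=[4,0,0,0]
After op 8 (dup): stack=[19,4,4,4] mem=[4,0,0,0]
After op 9 (push 5): stack=[19,4,4,4,5] mem=[4,0,0,0]
After op 10 (pop): stack=[19,4,4,4] mem=[4,0,0,0]

Answer: 4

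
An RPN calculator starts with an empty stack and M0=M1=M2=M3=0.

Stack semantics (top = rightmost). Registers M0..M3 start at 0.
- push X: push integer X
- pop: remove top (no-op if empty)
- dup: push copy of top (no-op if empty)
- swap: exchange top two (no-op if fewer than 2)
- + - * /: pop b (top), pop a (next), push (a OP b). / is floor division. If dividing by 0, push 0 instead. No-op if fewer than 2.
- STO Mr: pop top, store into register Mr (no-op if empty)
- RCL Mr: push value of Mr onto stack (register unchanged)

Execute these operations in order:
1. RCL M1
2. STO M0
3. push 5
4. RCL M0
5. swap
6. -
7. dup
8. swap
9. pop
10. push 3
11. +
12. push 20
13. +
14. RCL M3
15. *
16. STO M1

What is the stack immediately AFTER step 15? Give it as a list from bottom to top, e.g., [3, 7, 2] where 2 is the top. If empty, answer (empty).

After op 1 (RCL M1): stack=[0] mem=[0,0,0,0]
After op 2 (STO M0): stack=[empty] mem=[0,0,0,0]
After op 3 (push 5): stack=[5] mem=[0,0,0,0]
After op 4 (RCL M0): stack=[5,0] mem=[0,0,0,0]
After op 5 (swap): stack=[0,5] mem=[0,0,0,0]
After op 6 (-): stack=[-5] mem=[0,0,0,0]
After op 7 (dup): stack=[-5,-5] mem=[0,0,0,0]
After op 8 (swap): stack=[-5,-5] mem=[0,0,0,0]
After op 9 (pop): stack=[-5] mem=[0,0,0,0]
After op 10 (push 3): stack=[-5,3] mem=[0,0,0,0]
After op 11 (+): stack=[-2] mem=[0,0,0,0]
After op 12 (push 20): stack=[-2,20] mem=[0,0,0,0]
After op 13 (+): stack=[18] mem=[0,0,0,0]
After op 14 (RCL M3): stack=[18,0] mem=[0,0,0,0]
After op 15 (*): stack=[0] mem=[0,0,0,0]

[0]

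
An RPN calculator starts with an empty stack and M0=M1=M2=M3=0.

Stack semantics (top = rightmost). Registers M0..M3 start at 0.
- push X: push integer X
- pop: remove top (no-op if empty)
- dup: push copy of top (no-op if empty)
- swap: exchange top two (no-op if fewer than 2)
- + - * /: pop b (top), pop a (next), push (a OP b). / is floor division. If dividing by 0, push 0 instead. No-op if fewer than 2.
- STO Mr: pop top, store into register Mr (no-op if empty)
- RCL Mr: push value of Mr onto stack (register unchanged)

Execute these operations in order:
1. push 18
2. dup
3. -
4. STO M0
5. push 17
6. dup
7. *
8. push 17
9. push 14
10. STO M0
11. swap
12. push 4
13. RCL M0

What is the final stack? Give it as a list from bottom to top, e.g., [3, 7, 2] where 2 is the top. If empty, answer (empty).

After op 1 (push 18): stack=[18] mem=[0,0,0,0]
After op 2 (dup): stack=[18,18] mem=[0,0,0,0]
After op 3 (-): stack=[0] mem=[0,0,0,0]
After op 4 (STO M0): stack=[empty] mem=[0,0,0,0]
After op 5 (push 17): stack=[17] mem=[0,0,0,0]
After op 6 (dup): stack=[17,17] mem=[0,0,0,0]
After op 7 (*): stack=[289] mem=[0,0,0,0]
After op 8 (push 17): stack=[289,17] mem=[0,0,0,0]
After op 9 (push 14): stack=[289,17,14] mem=[0,0,0,0]
After op 10 (STO M0): stack=[289,17] mem=[14,0,0,0]
After op 11 (swap): stack=[17,289] mem=[14,0,0,0]
After op 12 (push 4): stack=[17,289,4] mem=[14,0,0,0]
After op 13 (RCL M0): stack=[17,289,4,14] mem=[14,0,0,0]

Answer: [17, 289, 4, 14]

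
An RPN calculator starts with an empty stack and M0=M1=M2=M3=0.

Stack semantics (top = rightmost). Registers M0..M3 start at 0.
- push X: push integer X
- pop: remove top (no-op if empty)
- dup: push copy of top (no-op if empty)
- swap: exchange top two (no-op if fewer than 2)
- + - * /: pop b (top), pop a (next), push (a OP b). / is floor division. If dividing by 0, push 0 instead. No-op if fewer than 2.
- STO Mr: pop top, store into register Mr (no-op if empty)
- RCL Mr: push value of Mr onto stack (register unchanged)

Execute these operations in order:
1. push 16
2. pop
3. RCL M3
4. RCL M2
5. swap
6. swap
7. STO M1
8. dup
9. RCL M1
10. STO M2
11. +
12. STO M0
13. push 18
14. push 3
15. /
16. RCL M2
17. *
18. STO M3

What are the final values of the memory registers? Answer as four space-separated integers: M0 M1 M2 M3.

Answer: 0 0 0 0

Derivation:
After op 1 (push 16): stack=[16] mem=[0,0,0,0]
After op 2 (pop): stack=[empty] mem=[0,0,0,0]
After op 3 (RCL M3): stack=[0] mem=[0,0,0,0]
After op 4 (RCL M2): stack=[0,0] mem=[0,0,0,0]
After op 5 (swap): stack=[0,0] mem=[0,0,0,0]
After op 6 (swap): stack=[0,0] mem=[0,0,0,0]
After op 7 (STO M1): stack=[0] mem=[0,0,0,0]
After op 8 (dup): stack=[0,0] mem=[0,0,0,0]
After op 9 (RCL M1): stack=[0,0,0] mem=[0,0,0,0]
After op 10 (STO M2): stack=[0,0] mem=[0,0,0,0]
After op 11 (+): stack=[0] mem=[0,0,0,0]
After op 12 (STO M0): stack=[empty] mem=[0,0,0,0]
After op 13 (push 18): stack=[18] mem=[0,0,0,0]
After op 14 (push 3): stack=[18,3] mem=[0,0,0,0]
After op 15 (/): stack=[6] mem=[0,0,0,0]
After op 16 (RCL M2): stack=[6,0] mem=[0,0,0,0]
After op 17 (*): stack=[0] mem=[0,0,0,0]
After op 18 (STO M3): stack=[empty] mem=[0,0,0,0]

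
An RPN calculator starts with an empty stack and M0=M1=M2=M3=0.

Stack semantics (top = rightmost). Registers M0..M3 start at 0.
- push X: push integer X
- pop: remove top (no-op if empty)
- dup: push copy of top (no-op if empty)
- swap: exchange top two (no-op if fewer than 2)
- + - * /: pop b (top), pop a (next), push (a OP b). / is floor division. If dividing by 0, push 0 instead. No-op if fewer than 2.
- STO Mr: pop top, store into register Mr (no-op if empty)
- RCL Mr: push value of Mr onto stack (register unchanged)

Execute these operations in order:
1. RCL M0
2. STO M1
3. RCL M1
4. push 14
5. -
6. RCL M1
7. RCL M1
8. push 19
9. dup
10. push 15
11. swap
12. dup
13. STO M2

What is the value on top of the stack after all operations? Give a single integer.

After op 1 (RCL M0): stack=[0] mem=[0,0,0,0]
After op 2 (STO M1): stack=[empty] mem=[0,0,0,0]
After op 3 (RCL M1): stack=[0] mem=[0,0,0,0]
After op 4 (push 14): stack=[0,14] mem=[0,0,0,0]
After op 5 (-): stack=[-14] mem=[0,0,0,0]
After op 6 (RCL M1): stack=[-14,0] mem=[0,0,0,0]
After op 7 (RCL M1): stack=[-14,0,0] mem=[0,0,0,0]
After op 8 (push 19): stack=[-14,0,0,19] mem=[0,0,0,0]
After op 9 (dup): stack=[-14,0,0,19,19] mem=[0,0,0,0]
After op 10 (push 15): stack=[-14,0,0,19,19,15] mem=[0,0,0,0]
After op 11 (swap): stack=[-14,0,0,19,15,19] mem=[0,0,0,0]
After op 12 (dup): stack=[-14,0,0,19,15,19,19] mem=[0,0,0,0]
After op 13 (STO M2): stack=[-14,0,0,19,15,19] mem=[0,0,19,0]

Answer: 19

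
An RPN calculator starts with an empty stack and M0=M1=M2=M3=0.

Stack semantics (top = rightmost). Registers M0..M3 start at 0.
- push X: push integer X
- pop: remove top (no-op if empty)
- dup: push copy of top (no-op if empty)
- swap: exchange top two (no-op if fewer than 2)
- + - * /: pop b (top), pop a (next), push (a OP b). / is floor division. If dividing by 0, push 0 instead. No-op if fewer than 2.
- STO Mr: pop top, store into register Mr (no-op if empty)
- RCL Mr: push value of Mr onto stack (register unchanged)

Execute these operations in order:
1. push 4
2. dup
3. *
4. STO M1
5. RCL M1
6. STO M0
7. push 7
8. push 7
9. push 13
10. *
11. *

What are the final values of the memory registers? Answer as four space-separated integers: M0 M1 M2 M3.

After op 1 (push 4): stack=[4] mem=[0,0,0,0]
After op 2 (dup): stack=[4,4] mem=[0,0,0,0]
After op 3 (*): stack=[16] mem=[0,0,0,0]
After op 4 (STO M1): stack=[empty] mem=[0,16,0,0]
After op 5 (RCL M1): stack=[16] mem=[0,16,0,0]
After op 6 (STO M0): stack=[empty] mem=[16,16,0,0]
After op 7 (push 7): stack=[7] mem=[16,16,0,0]
After op 8 (push 7): stack=[7,7] mem=[16,16,0,0]
After op 9 (push 13): stack=[7,7,13] mem=[16,16,0,0]
After op 10 (*): stack=[7,91] mem=[16,16,0,0]
After op 11 (*): stack=[637] mem=[16,16,0,0]

Answer: 16 16 0 0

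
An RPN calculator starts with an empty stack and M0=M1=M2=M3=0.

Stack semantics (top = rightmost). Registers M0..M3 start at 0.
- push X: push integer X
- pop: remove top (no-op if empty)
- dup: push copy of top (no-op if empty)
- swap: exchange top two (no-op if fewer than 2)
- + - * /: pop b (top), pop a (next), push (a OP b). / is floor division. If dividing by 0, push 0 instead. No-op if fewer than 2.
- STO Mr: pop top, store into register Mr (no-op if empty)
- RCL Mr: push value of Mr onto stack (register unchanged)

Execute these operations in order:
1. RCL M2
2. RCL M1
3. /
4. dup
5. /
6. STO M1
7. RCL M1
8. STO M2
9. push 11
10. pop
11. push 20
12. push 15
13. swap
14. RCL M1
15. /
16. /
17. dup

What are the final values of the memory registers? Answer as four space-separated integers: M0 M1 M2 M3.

Answer: 0 0 0 0

Derivation:
After op 1 (RCL M2): stack=[0] mem=[0,0,0,0]
After op 2 (RCL M1): stack=[0,0] mem=[0,0,0,0]
After op 3 (/): stack=[0] mem=[0,0,0,0]
After op 4 (dup): stack=[0,0] mem=[0,0,0,0]
After op 5 (/): stack=[0] mem=[0,0,0,0]
After op 6 (STO M1): stack=[empty] mem=[0,0,0,0]
After op 7 (RCL M1): stack=[0] mem=[0,0,0,0]
After op 8 (STO M2): stack=[empty] mem=[0,0,0,0]
After op 9 (push 11): stack=[11] mem=[0,0,0,0]
After op 10 (pop): stack=[empty] mem=[0,0,0,0]
After op 11 (push 20): stack=[20] mem=[0,0,0,0]
After op 12 (push 15): stack=[20,15] mem=[0,0,0,0]
After op 13 (swap): stack=[15,20] mem=[0,0,0,0]
After op 14 (RCL M1): stack=[15,20,0] mem=[0,0,0,0]
After op 15 (/): stack=[15,0] mem=[0,0,0,0]
After op 16 (/): stack=[0] mem=[0,0,0,0]
After op 17 (dup): stack=[0,0] mem=[0,0,0,0]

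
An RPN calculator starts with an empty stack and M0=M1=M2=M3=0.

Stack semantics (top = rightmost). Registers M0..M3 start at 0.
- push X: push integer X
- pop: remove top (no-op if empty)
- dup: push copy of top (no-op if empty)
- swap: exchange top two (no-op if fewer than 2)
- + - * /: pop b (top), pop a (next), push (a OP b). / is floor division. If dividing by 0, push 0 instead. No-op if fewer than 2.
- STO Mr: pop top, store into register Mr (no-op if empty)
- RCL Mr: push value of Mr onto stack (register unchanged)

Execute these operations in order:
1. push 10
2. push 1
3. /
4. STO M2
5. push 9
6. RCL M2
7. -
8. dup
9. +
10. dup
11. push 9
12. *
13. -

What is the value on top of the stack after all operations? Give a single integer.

After op 1 (push 10): stack=[10] mem=[0,0,0,0]
After op 2 (push 1): stack=[10,1] mem=[0,0,0,0]
After op 3 (/): stack=[10] mem=[0,0,0,0]
After op 4 (STO M2): stack=[empty] mem=[0,0,10,0]
After op 5 (push 9): stack=[9] mem=[0,0,10,0]
After op 6 (RCL M2): stack=[9,10] mem=[0,0,10,0]
After op 7 (-): stack=[-1] mem=[0,0,10,0]
After op 8 (dup): stack=[-1,-1] mem=[0,0,10,0]
After op 9 (+): stack=[-2] mem=[0,0,10,0]
After op 10 (dup): stack=[-2,-2] mem=[0,0,10,0]
After op 11 (push 9): stack=[-2,-2,9] mem=[0,0,10,0]
After op 12 (*): stack=[-2,-18] mem=[0,0,10,0]
After op 13 (-): stack=[16] mem=[0,0,10,0]

Answer: 16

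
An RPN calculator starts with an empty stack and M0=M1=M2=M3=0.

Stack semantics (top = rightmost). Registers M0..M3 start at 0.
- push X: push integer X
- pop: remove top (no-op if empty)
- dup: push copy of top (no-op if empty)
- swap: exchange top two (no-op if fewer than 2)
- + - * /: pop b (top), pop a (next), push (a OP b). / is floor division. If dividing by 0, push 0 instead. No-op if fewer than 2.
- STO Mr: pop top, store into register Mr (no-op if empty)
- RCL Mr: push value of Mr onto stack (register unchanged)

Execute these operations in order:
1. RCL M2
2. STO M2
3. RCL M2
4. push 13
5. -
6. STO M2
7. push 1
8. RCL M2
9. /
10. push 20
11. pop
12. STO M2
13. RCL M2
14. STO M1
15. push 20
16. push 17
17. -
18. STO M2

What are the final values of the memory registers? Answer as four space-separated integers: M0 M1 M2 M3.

Answer: 0 -1 3 0

Derivation:
After op 1 (RCL M2): stack=[0] mem=[0,0,0,0]
After op 2 (STO M2): stack=[empty] mem=[0,0,0,0]
After op 3 (RCL M2): stack=[0] mem=[0,0,0,0]
After op 4 (push 13): stack=[0,13] mem=[0,0,0,0]
After op 5 (-): stack=[-13] mem=[0,0,0,0]
After op 6 (STO M2): stack=[empty] mem=[0,0,-13,0]
After op 7 (push 1): stack=[1] mem=[0,0,-13,0]
After op 8 (RCL M2): stack=[1,-13] mem=[0,0,-13,0]
After op 9 (/): stack=[-1] mem=[0,0,-13,0]
After op 10 (push 20): stack=[-1,20] mem=[0,0,-13,0]
After op 11 (pop): stack=[-1] mem=[0,0,-13,0]
After op 12 (STO M2): stack=[empty] mem=[0,0,-1,0]
After op 13 (RCL M2): stack=[-1] mem=[0,0,-1,0]
After op 14 (STO M1): stack=[empty] mem=[0,-1,-1,0]
After op 15 (push 20): stack=[20] mem=[0,-1,-1,0]
After op 16 (push 17): stack=[20,17] mem=[0,-1,-1,0]
After op 17 (-): stack=[3] mem=[0,-1,-1,0]
After op 18 (STO M2): stack=[empty] mem=[0,-1,3,0]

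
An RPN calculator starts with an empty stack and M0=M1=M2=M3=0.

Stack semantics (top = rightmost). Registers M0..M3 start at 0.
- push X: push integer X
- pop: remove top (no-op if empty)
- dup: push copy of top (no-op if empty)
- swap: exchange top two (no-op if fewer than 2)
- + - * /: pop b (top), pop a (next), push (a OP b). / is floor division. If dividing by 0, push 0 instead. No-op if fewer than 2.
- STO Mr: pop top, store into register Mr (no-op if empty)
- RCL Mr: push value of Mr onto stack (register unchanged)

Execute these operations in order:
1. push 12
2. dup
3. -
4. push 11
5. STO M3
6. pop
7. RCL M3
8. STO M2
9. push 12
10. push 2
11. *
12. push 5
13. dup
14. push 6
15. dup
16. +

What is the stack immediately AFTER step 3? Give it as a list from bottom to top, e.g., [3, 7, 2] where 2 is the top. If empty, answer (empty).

After op 1 (push 12): stack=[12] mem=[0,0,0,0]
After op 2 (dup): stack=[12,12] mem=[0,0,0,0]
After op 3 (-): stack=[0] mem=[0,0,0,0]

[0]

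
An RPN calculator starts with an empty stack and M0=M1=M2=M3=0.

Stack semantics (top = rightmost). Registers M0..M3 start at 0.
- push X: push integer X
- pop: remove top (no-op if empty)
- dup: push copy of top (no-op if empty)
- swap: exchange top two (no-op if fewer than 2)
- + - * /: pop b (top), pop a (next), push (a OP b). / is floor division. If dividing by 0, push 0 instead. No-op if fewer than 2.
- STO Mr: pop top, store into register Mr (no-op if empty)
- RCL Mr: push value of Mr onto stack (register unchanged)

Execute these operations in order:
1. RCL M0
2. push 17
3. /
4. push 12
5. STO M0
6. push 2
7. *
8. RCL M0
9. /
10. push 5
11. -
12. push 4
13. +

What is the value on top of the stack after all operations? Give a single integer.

Answer: -1

Derivation:
After op 1 (RCL M0): stack=[0] mem=[0,0,0,0]
After op 2 (push 17): stack=[0,17] mem=[0,0,0,0]
After op 3 (/): stack=[0] mem=[0,0,0,0]
After op 4 (push 12): stack=[0,12] mem=[0,0,0,0]
After op 5 (STO M0): stack=[0] mem=[12,0,0,0]
After op 6 (push 2): stack=[0,2] mem=[12,0,0,0]
After op 7 (*): stack=[0] mem=[12,0,0,0]
After op 8 (RCL M0): stack=[0,12] mem=[12,0,0,0]
After op 9 (/): stack=[0] mem=[12,0,0,0]
After op 10 (push 5): stack=[0,5] mem=[12,0,0,0]
After op 11 (-): stack=[-5] mem=[12,0,0,0]
After op 12 (push 4): stack=[-5,4] mem=[12,0,0,0]
After op 13 (+): stack=[-1] mem=[12,0,0,0]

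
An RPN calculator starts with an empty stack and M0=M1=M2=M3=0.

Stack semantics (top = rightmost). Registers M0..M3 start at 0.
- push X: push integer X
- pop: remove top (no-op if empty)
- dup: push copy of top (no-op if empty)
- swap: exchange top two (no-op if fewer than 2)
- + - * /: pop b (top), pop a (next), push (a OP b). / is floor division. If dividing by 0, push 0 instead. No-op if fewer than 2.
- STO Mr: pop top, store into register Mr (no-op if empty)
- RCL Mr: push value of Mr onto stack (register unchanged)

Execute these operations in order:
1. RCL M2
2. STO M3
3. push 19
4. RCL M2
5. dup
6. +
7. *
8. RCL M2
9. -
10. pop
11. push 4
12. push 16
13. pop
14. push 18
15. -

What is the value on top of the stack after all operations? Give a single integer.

Answer: -14

Derivation:
After op 1 (RCL M2): stack=[0] mem=[0,0,0,0]
After op 2 (STO M3): stack=[empty] mem=[0,0,0,0]
After op 3 (push 19): stack=[19] mem=[0,0,0,0]
After op 4 (RCL M2): stack=[19,0] mem=[0,0,0,0]
After op 5 (dup): stack=[19,0,0] mem=[0,0,0,0]
After op 6 (+): stack=[19,0] mem=[0,0,0,0]
After op 7 (*): stack=[0] mem=[0,0,0,0]
After op 8 (RCL M2): stack=[0,0] mem=[0,0,0,0]
After op 9 (-): stack=[0] mem=[0,0,0,0]
After op 10 (pop): stack=[empty] mem=[0,0,0,0]
After op 11 (push 4): stack=[4] mem=[0,0,0,0]
After op 12 (push 16): stack=[4,16] mem=[0,0,0,0]
After op 13 (pop): stack=[4] mem=[0,0,0,0]
After op 14 (push 18): stack=[4,18] mem=[0,0,0,0]
After op 15 (-): stack=[-14] mem=[0,0,0,0]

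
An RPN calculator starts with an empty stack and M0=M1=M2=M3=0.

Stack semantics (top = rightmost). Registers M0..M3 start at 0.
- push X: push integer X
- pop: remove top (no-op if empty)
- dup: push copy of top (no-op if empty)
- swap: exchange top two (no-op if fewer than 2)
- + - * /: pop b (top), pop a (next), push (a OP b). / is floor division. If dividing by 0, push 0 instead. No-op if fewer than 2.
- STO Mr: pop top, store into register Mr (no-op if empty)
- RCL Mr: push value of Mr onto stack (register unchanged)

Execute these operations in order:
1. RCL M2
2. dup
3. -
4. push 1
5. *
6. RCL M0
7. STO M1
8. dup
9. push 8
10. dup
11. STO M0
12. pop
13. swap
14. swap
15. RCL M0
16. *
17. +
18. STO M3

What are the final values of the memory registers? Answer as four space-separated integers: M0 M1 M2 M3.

After op 1 (RCL M2): stack=[0] mem=[0,0,0,0]
After op 2 (dup): stack=[0,0] mem=[0,0,0,0]
After op 3 (-): stack=[0] mem=[0,0,0,0]
After op 4 (push 1): stack=[0,1] mem=[0,0,0,0]
After op 5 (*): stack=[0] mem=[0,0,0,0]
After op 6 (RCL M0): stack=[0,0] mem=[0,0,0,0]
After op 7 (STO M1): stack=[0] mem=[0,0,0,0]
After op 8 (dup): stack=[0,0] mem=[0,0,0,0]
After op 9 (push 8): stack=[0,0,8] mem=[0,0,0,0]
After op 10 (dup): stack=[0,0,8,8] mem=[0,0,0,0]
After op 11 (STO M0): stack=[0,0,8] mem=[8,0,0,0]
After op 12 (pop): stack=[0,0] mem=[8,0,0,0]
After op 13 (swap): stack=[0,0] mem=[8,0,0,0]
After op 14 (swap): stack=[0,0] mem=[8,0,0,0]
After op 15 (RCL M0): stack=[0,0,8] mem=[8,0,0,0]
After op 16 (*): stack=[0,0] mem=[8,0,0,0]
After op 17 (+): stack=[0] mem=[8,0,0,0]
After op 18 (STO M3): stack=[empty] mem=[8,0,0,0]

Answer: 8 0 0 0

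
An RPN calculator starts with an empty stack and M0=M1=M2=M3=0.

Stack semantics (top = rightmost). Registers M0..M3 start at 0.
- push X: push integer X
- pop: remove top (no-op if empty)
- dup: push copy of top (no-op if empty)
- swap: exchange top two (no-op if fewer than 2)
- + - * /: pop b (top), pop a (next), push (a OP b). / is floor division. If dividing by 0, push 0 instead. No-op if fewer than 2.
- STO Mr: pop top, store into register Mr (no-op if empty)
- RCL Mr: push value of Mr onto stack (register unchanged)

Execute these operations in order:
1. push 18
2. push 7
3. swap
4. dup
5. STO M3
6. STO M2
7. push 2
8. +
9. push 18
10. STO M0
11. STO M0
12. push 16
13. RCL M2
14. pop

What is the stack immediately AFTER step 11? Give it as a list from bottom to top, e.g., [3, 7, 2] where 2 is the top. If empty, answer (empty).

After op 1 (push 18): stack=[18] mem=[0,0,0,0]
After op 2 (push 7): stack=[18,7] mem=[0,0,0,0]
After op 3 (swap): stack=[7,18] mem=[0,0,0,0]
After op 4 (dup): stack=[7,18,18] mem=[0,0,0,0]
After op 5 (STO M3): stack=[7,18] mem=[0,0,0,18]
After op 6 (STO M2): stack=[7] mem=[0,0,18,18]
After op 7 (push 2): stack=[7,2] mem=[0,0,18,18]
After op 8 (+): stack=[9] mem=[0,0,18,18]
After op 9 (push 18): stack=[9,18] mem=[0,0,18,18]
After op 10 (STO M0): stack=[9] mem=[18,0,18,18]
After op 11 (STO M0): stack=[empty] mem=[9,0,18,18]

(empty)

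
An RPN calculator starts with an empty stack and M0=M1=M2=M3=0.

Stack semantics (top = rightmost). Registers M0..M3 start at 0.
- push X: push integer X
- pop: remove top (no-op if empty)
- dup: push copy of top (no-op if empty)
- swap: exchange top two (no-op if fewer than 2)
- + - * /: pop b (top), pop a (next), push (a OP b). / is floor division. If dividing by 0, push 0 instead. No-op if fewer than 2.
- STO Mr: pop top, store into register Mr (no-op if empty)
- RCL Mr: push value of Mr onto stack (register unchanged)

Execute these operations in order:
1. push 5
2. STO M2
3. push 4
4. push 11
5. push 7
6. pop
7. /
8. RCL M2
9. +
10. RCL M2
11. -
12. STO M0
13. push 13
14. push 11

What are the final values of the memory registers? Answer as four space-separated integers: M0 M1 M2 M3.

Answer: 0 0 5 0

Derivation:
After op 1 (push 5): stack=[5] mem=[0,0,0,0]
After op 2 (STO M2): stack=[empty] mem=[0,0,5,0]
After op 3 (push 4): stack=[4] mem=[0,0,5,0]
After op 4 (push 11): stack=[4,11] mem=[0,0,5,0]
After op 5 (push 7): stack=[4,11,7] mem=[0,0,5,0]
After op 6 (pop): stack=[4,11] mem=[0,0,5,0]
After op 7 (/): stack=[0] mem=[0,0,5,0]
After op 8 (RCL M2): stack=[0,5] mem=[0,0,5,0]
After op 9 (+): stack=[5] mem=[0,0,5,0]
After op 10 (RCL M2): stack=[5,5] mem=[0,0,5,0]
After op 11 (-): stack=[0] mem=[0,0,5,0]
After op 12 (STO M0): stack=[empty] mem=[0,0,5,0]
After op 13 (push 13): stack=[13] mem=[0,0,5,0]
After op 14 (push 11): stack=[13,11] mem=[0,0,5,0]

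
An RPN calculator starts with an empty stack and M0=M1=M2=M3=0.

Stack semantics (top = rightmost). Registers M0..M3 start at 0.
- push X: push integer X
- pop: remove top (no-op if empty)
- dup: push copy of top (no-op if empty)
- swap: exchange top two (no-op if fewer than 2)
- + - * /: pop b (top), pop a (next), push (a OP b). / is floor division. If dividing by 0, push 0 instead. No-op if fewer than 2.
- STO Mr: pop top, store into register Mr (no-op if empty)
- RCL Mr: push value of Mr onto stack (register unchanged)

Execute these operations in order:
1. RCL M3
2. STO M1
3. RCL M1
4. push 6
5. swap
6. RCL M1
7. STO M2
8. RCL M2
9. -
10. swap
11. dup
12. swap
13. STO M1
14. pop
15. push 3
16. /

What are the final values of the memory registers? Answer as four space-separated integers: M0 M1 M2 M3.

After op 1 (RCL M3): stack=[0] mem=[0,0,0,0]
After op 2 (STO M1): stack=[empty] mem=[0,0,0,0]
After op 3 (RCL M1): stack=[0] mem=[0,0,0,0]
After op 4 (push 6): stack=[0,6] mem=[0,0,0,0]
After op 5 (swap): stack=[6,0] mem=[0,0,0,0]
After op 6 (RCL M1): stack=[6,0,0] mem=[0,0,0,0]
After op 7 (STO M2): stack=[6,0] mem=[0,0,0,0]
After op 8 (RCL M2): stack=[6,0,0] mem=[0,0,0,0]
After op 9 (-): stack=[6,0] mem=[0,0,0,0]
After op 10 (swap): stack=[0,6] mem=[0,0,0,0]
After op 11 (dup): stack=[0,6,6] mem=[0,0,0,0]
After op 12 (swap): stack=[0,6,6] mem=[0,0,0,0]
After op 13 (STO M1): stack=[0,6] mem=[0,6,0,0]
After op 14 (pop): stack=[0] mem=[0,6,0,0]
After op 15 (push 3): stack=[0,3] mem=[0,6,0,0]
After op 16 (/): stack=[0] mem=[0,6,0,0]

Answer: 0 6 0 0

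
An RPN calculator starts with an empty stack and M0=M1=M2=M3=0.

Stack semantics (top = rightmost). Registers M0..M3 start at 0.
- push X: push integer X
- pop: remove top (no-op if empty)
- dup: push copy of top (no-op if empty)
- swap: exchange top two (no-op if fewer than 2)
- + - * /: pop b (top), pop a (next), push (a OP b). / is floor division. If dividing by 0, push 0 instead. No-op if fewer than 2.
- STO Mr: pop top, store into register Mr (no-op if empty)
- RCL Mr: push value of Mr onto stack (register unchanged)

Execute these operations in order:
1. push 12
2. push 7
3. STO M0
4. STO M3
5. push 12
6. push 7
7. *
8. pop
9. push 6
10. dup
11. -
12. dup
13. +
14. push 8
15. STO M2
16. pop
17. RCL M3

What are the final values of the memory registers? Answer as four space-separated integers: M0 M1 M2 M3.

After op 1 (push 12): stack=[12] mem=[0,0,0,0]
After op 2 (push 7): stack=[12,7] mem=[0,0,0,0]
After op 3 (STO M0): stack=[12] mem=[7,0,0,0]
After op 4 (STO M3): stack=[empty] mem=[7,0,0,12]
After op 5 (push 12): stack=[12] mem=[7,0,0,12]
After op 6 (push 7): stack=[12,7] mem=[7,0,0,12]
After op 7 (*): stack=[84] mem=[7,0,0,12]
After op 8 (pop): stack=[empty] mem=[7,0,0,12]
After op 9 (push 6): stack=[6] mem=[7,0,0,12]
After op 10 (dup): stack=[6,6] mem=[7,0,0,12]
After op 11 (-): stack=[0] mem=[7,0,0,12]
After op 12 (dup): stack=[0,0] mem=[7,0,0,12]
After op 13 (+): stack=[0] mem=[7,0,0,12]
After op 14 (push 8): stack=[0,8] mem=[7,0,0,12]
After op 15 (STO M2): stack=[0] mem=[7,0,8,12]
After op 16 (pop): stack=[empty] mem=[7,0,8,12]
After op 17 (RCL M3): stack=[12] mem=[7,0,8,12]

Answer: 7 0 8 12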